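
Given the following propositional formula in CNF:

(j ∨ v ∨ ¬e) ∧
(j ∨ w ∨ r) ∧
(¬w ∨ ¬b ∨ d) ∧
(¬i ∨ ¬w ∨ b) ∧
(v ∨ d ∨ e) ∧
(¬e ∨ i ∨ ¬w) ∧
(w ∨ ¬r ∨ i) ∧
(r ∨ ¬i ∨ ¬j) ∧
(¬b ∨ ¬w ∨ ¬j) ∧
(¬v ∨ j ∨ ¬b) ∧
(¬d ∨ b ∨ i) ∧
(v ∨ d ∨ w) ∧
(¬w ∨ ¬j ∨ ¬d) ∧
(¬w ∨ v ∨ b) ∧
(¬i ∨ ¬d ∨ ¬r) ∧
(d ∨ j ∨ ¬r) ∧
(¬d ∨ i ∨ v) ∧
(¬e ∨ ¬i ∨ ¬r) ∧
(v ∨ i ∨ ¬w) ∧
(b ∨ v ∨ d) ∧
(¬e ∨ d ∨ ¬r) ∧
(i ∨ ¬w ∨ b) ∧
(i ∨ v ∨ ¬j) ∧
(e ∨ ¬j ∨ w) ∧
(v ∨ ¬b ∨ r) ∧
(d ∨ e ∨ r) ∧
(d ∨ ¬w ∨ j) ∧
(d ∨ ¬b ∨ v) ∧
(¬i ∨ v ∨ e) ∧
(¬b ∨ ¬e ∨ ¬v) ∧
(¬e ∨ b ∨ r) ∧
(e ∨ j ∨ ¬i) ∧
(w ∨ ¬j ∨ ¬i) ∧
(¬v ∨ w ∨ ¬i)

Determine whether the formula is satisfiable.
No

No, the formula is not satisfiable.

No assignment of truth values to the variables can make all 34 clauses true simultaneously.

The formula is UNSAT (unsatisfiable).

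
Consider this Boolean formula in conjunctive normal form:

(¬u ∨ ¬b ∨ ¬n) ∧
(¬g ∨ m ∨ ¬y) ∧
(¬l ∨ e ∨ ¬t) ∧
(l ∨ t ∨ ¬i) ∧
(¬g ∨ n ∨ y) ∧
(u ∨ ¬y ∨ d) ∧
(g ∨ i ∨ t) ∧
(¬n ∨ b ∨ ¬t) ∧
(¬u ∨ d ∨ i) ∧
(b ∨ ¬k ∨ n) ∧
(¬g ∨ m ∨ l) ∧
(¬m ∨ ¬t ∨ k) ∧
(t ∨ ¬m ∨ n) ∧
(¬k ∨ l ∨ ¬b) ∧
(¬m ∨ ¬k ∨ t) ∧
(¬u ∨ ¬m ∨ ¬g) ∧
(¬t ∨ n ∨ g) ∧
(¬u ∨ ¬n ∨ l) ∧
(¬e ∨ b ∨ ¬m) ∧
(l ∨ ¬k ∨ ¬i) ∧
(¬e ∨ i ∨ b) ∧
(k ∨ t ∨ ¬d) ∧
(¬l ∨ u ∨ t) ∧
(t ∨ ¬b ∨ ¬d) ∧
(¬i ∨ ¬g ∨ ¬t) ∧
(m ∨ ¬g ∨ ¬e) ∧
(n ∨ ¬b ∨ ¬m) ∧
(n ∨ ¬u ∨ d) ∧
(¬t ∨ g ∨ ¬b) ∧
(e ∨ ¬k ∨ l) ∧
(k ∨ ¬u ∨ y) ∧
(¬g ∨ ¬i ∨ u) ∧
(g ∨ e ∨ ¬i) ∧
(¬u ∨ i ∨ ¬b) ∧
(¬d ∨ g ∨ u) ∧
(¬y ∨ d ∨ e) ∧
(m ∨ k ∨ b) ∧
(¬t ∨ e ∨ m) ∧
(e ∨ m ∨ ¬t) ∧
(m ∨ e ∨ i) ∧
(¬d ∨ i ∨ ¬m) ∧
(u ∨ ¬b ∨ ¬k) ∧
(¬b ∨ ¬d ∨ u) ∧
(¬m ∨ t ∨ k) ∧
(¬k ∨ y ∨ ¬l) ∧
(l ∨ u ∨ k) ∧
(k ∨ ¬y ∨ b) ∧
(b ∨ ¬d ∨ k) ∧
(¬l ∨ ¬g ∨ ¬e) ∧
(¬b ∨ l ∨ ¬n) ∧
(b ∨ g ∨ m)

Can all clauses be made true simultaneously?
No

No, the formula is not satisfiable.

No assignment of truth values to the variables can make all 51 clauses true simultaneously.

The formula is UNSAT (unsatisfiable).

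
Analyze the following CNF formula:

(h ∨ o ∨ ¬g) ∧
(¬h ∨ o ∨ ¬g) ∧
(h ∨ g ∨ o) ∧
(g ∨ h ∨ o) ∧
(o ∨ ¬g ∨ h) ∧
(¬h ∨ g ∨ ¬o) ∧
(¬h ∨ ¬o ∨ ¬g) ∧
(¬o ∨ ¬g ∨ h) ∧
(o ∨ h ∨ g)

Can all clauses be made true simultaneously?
Yes

Yes, the formula is satisfiable.

One satisfying assignment is: h=True, g=False, o=False

Verification: With this assignment, all 9 clauses evaluate to true.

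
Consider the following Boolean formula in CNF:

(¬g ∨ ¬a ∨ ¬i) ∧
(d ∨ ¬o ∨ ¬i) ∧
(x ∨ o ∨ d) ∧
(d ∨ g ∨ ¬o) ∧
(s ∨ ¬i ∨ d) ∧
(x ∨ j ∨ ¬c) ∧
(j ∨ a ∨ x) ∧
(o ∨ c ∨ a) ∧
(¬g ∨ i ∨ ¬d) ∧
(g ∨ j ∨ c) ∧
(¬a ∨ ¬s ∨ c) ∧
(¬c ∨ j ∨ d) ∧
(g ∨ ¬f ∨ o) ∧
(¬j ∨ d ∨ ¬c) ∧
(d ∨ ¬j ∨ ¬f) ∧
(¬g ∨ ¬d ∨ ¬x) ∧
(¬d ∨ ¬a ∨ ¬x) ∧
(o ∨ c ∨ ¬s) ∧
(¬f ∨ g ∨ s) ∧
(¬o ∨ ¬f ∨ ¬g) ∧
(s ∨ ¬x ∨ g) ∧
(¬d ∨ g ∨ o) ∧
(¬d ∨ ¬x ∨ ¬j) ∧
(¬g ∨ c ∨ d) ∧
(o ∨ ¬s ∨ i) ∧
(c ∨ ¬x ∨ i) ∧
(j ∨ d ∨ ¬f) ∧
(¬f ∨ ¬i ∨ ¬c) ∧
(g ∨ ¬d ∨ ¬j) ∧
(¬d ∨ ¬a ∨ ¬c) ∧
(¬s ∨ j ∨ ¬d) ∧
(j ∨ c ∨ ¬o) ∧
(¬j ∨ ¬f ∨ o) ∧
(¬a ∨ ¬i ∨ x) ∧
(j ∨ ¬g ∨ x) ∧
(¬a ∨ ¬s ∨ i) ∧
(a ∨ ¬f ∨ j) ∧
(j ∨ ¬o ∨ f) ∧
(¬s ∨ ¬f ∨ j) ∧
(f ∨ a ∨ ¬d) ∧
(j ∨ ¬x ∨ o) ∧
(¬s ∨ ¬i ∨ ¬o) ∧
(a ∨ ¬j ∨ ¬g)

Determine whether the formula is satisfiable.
No

No, the formula is not satisfiable.

No assignment of truth values to the variables can make all 43 clauses true simultaneously.

The formula is UNSAT (unsatisfiable).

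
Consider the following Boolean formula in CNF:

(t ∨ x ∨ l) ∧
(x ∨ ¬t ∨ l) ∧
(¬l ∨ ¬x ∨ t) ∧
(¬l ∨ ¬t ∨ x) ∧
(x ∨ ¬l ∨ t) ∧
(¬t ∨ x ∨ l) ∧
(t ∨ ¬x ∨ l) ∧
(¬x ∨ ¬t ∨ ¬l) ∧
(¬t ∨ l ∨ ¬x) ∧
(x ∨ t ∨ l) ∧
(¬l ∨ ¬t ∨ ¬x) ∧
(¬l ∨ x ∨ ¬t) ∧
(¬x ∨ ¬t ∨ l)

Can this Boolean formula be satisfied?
No

No, the formula is not satisfiable.

No assignment of truth values to the variables can make all 13 clauses true simultaneously.

The formula is UNSAT (unsatisfiable).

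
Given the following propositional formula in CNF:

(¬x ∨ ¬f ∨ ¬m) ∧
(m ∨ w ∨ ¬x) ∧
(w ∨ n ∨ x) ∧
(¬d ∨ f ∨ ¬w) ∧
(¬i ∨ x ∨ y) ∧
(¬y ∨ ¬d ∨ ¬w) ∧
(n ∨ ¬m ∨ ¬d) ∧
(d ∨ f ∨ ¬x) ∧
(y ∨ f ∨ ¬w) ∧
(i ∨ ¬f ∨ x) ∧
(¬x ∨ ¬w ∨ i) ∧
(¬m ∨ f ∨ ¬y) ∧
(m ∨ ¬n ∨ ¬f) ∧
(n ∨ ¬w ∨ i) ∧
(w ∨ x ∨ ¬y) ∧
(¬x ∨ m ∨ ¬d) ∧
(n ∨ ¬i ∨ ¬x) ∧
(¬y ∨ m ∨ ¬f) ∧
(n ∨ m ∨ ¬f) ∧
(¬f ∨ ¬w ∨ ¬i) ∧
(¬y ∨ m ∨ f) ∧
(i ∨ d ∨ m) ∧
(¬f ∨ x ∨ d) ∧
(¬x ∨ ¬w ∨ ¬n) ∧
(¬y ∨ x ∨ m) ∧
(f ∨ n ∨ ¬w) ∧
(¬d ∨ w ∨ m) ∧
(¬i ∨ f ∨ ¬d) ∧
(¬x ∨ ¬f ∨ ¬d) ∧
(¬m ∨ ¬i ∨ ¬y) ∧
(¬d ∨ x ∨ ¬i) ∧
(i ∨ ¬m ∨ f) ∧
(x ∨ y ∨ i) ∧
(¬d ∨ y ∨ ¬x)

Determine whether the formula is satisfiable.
No

No, the formula is not satisfiable.

No assignment of truth values to the variables can make all 34 clauses true simultaneously.

The formula is UNSAT (unsatisfiable).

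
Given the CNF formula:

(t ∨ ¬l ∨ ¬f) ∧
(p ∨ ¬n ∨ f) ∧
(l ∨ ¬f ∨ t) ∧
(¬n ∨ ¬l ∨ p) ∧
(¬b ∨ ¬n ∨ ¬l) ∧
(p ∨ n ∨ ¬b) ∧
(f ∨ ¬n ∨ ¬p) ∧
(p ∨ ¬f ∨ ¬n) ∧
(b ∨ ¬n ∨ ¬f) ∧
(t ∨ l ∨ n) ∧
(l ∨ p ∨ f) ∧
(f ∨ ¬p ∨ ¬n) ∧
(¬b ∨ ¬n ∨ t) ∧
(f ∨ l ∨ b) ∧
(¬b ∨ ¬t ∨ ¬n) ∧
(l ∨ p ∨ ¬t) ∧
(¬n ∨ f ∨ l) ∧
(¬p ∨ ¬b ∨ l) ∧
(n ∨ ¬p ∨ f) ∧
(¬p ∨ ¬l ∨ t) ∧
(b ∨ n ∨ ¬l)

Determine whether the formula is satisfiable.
Yes

Yes, the formula is satisfiable.

One satisfying assignment is: b=False, n=False, t=True, l=False, p=True, f=True

Verification: With this assignment, all 21 clauses evaluate to true.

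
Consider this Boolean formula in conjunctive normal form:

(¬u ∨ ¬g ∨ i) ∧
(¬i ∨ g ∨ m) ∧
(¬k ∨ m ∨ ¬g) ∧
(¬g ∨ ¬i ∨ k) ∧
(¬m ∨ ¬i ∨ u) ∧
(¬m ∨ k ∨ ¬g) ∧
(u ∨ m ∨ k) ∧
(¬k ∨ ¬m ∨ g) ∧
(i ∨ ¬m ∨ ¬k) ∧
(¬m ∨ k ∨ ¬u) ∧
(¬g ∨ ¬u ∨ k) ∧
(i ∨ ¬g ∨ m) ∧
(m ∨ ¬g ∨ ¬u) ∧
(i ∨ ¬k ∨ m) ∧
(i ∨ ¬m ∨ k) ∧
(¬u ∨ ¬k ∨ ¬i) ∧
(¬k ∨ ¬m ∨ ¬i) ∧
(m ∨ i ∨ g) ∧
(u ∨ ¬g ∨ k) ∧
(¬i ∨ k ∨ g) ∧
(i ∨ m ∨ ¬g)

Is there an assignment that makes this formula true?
No

No, the formula is not satisfiable.

No assignment of truth values to the variables can make all 21 clauses true simultaneously.

The formula is UNSAT (unsatisfiable).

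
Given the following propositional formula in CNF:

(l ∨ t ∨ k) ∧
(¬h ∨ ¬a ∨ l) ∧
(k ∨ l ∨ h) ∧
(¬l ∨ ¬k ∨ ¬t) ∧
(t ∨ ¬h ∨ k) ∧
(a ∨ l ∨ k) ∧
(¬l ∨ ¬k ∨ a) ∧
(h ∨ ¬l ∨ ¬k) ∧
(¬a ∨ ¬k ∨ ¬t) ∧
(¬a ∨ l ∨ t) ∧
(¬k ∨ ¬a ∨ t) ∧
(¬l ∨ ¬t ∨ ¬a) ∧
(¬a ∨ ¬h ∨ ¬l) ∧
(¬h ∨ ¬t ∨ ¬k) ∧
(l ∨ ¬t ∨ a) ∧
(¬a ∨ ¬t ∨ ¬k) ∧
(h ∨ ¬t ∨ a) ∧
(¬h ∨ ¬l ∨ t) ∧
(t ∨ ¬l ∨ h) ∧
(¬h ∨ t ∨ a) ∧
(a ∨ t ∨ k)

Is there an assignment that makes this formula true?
Yes

Yes, the formula is satisfiable.

One satisfying assignment is: a=False, l=True, t=True, k=False, h=True

Verification: With this assignment, all 21 clauses evaluate to true.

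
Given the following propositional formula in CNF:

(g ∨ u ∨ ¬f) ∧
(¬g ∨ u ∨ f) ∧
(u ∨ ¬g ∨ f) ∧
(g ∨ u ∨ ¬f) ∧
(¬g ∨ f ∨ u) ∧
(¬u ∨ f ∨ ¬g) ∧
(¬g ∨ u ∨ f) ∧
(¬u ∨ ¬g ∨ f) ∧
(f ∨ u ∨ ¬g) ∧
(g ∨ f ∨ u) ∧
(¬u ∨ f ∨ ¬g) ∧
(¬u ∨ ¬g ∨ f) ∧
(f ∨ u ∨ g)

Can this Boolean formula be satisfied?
Yes

Yes, the formula is satisfiable.

One satisfying assignment is: u=True, f=False, g=False

Verification: With this assignment, all 13 clauses evaluate to true.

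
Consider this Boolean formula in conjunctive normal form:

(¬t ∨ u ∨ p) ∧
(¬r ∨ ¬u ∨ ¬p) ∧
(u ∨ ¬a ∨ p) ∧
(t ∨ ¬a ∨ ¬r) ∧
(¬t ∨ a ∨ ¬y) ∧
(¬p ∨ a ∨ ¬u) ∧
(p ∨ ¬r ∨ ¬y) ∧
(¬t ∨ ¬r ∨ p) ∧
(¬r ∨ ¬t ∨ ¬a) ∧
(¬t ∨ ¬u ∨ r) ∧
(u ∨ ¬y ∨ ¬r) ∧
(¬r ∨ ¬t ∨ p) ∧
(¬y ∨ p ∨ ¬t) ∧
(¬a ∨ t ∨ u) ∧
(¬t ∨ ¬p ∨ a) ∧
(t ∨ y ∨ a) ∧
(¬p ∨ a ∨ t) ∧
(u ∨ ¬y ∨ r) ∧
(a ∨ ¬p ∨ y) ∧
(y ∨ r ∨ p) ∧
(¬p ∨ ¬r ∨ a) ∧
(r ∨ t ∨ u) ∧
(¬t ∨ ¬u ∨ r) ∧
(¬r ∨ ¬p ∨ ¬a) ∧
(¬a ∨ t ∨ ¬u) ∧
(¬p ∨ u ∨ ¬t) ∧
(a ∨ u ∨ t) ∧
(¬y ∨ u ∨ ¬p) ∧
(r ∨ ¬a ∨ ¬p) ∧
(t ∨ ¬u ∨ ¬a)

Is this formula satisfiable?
Yes

Yes, the formula is satisfiable.

One satisfying assignment is: r=False, a=False, u=True, y=True, p=False, t=False

Verification: With this assignment, all 30 clauses evaluate to true.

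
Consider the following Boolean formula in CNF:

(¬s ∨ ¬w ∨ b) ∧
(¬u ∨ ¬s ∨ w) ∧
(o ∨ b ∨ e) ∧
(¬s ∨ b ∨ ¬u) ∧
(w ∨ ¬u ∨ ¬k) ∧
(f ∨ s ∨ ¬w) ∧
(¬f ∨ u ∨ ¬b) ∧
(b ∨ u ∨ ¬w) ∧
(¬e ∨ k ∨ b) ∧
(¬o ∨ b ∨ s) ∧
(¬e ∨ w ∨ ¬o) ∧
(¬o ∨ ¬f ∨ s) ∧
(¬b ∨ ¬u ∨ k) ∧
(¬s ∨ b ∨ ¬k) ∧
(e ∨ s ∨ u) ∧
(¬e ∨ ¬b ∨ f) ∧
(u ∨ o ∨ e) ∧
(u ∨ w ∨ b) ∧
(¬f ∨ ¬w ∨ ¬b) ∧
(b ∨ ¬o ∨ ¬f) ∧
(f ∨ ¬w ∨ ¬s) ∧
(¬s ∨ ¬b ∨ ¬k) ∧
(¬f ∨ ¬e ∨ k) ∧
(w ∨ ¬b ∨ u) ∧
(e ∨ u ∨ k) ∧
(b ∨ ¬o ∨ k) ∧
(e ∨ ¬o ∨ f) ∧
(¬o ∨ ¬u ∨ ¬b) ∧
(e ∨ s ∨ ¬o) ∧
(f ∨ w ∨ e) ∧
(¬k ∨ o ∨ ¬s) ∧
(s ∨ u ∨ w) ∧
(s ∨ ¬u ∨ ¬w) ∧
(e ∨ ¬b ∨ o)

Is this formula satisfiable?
No

No, the formula is not satisfiable.

No assignment of truth values to the variables can make all 34 clauses true simultaneously.

The formula is UNSAT (unsatisfiable).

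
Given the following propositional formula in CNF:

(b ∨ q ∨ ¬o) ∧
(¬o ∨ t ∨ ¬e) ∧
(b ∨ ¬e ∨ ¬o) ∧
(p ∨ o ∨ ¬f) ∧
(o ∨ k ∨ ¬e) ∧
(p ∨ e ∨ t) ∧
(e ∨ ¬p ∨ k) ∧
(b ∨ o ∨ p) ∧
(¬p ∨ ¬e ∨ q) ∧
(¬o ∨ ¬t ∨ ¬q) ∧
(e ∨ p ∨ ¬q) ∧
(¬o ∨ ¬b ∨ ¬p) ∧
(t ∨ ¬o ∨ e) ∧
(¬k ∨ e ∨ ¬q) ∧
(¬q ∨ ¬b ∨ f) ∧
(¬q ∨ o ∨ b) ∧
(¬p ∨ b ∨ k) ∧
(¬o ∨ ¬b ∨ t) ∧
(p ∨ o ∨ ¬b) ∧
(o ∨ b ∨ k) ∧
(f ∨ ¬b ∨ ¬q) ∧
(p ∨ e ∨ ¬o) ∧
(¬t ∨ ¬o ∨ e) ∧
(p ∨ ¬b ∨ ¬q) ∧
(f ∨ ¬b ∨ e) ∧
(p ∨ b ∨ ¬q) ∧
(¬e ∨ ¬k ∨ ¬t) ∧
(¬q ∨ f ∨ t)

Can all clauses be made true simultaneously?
Yes

Yes, the formula is satisfiable.

One satisfying assignment is: b=True, e=True, t=True, f=False, k=False, p=False, o=True, q=False

Verification: With this assignment, all 28 clauses evaluate to true.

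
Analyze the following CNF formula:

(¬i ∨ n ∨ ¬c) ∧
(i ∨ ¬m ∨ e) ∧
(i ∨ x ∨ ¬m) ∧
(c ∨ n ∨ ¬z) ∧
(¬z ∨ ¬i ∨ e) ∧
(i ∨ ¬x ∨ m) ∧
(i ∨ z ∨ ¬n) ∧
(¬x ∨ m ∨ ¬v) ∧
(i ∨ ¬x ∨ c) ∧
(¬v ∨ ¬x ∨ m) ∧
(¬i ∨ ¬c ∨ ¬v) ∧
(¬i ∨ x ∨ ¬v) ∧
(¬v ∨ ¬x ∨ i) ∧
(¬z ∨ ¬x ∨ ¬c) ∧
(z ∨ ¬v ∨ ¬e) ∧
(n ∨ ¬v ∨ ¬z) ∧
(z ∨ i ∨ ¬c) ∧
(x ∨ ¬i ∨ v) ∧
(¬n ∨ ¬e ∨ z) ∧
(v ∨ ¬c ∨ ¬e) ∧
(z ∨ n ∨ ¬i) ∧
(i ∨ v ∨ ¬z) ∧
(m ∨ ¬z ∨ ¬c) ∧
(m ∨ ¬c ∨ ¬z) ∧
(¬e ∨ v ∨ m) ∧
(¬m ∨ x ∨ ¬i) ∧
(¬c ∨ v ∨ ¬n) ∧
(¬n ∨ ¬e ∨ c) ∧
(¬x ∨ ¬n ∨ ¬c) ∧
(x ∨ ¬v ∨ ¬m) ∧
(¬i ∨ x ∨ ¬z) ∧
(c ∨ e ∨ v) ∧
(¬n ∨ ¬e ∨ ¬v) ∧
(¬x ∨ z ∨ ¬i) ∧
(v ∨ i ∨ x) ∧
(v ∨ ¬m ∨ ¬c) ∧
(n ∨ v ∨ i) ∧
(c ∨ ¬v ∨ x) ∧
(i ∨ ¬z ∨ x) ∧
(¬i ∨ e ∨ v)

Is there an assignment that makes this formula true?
No

No, the formula is not satisfiable.

No assignment of truth values to the variables can make all 40 clauses true simultaneously.

The formula is UNSAT (unsatisfiable).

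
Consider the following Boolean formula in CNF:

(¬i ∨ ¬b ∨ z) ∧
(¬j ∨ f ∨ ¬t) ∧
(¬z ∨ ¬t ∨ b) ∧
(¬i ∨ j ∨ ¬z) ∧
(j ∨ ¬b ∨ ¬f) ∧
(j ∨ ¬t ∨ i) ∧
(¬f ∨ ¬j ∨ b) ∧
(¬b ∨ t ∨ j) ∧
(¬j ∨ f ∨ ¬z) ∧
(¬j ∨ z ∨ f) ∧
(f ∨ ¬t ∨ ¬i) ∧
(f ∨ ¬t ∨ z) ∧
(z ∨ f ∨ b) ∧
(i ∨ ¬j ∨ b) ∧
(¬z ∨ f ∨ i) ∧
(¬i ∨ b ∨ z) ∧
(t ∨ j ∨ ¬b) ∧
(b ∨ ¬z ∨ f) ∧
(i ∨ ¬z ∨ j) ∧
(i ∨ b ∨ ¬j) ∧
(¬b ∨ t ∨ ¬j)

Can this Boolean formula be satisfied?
Yes

Yes, the formula is satisfiable.

One satisfying assignment is: j=False, i=False, f=True, z=False, b=False, t=False

Verification: With this assignment, all 21 clauses evaluate to true.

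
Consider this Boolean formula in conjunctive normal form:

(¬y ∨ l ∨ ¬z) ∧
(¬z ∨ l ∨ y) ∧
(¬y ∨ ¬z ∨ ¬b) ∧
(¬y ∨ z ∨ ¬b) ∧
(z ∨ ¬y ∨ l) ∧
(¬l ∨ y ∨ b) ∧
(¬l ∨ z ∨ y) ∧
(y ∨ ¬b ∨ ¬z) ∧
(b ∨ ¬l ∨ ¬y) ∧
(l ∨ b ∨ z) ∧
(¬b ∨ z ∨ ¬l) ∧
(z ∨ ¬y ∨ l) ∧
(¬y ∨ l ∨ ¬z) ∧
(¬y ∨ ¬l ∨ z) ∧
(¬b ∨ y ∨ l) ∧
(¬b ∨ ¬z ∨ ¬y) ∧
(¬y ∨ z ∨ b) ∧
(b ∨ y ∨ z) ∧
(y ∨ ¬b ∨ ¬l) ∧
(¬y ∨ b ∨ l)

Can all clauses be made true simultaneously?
No

No, the formula is not satisfiable.

No assignment of truth values to the variables can make all 20 clauses true simultaneously.

The formula is UNSAT (unsatisfiable).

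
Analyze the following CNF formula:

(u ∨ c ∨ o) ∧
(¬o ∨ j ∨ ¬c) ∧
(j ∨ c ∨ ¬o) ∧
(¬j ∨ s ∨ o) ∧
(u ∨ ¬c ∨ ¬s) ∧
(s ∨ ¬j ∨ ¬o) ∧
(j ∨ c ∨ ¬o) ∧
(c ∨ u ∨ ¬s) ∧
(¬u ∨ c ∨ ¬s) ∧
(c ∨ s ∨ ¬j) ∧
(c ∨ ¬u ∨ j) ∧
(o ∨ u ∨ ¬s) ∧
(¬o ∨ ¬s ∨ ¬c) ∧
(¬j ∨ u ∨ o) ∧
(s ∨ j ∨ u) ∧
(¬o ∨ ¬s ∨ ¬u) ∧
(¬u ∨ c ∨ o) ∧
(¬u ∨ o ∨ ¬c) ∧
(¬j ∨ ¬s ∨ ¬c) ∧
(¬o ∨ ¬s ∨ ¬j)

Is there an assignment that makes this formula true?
No

No, the formula is not satisfiable.

No assignment of truth values to the variables can make all 20 clauses true simultaneously.

The formula is UNSAT (unsatisfiable).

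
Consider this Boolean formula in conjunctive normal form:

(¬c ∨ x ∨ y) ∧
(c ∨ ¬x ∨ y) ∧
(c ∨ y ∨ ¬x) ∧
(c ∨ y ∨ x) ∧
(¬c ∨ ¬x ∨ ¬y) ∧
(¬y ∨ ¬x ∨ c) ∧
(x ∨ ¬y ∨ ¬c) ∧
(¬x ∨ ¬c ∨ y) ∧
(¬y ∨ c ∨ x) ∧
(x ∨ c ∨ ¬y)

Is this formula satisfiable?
No

No, the formula is not satisfiable.

No assignment of truth values to the variables can make all 10 clauses true simultaneously.

The formula is UNSAT (unsatisfiable).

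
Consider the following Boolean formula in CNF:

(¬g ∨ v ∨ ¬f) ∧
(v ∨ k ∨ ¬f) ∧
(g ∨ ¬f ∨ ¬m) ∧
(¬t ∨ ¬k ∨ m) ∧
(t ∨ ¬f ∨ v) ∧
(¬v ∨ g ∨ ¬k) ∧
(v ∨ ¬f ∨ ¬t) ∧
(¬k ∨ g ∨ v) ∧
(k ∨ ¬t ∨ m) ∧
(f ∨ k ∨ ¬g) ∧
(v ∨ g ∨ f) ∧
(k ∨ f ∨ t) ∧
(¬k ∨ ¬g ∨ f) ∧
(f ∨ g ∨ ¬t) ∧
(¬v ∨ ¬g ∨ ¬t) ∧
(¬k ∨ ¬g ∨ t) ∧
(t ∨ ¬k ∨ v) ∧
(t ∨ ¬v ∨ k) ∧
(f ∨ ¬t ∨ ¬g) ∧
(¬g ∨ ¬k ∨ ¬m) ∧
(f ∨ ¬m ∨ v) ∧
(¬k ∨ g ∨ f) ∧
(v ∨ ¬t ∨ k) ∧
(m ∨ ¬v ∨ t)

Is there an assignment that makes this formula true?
No

No, the formula is not satisfiable.

No assignment of truth values to the variables can make all 24 clauses true simultaneously.

The formula is UNSAT (unsatisfiable).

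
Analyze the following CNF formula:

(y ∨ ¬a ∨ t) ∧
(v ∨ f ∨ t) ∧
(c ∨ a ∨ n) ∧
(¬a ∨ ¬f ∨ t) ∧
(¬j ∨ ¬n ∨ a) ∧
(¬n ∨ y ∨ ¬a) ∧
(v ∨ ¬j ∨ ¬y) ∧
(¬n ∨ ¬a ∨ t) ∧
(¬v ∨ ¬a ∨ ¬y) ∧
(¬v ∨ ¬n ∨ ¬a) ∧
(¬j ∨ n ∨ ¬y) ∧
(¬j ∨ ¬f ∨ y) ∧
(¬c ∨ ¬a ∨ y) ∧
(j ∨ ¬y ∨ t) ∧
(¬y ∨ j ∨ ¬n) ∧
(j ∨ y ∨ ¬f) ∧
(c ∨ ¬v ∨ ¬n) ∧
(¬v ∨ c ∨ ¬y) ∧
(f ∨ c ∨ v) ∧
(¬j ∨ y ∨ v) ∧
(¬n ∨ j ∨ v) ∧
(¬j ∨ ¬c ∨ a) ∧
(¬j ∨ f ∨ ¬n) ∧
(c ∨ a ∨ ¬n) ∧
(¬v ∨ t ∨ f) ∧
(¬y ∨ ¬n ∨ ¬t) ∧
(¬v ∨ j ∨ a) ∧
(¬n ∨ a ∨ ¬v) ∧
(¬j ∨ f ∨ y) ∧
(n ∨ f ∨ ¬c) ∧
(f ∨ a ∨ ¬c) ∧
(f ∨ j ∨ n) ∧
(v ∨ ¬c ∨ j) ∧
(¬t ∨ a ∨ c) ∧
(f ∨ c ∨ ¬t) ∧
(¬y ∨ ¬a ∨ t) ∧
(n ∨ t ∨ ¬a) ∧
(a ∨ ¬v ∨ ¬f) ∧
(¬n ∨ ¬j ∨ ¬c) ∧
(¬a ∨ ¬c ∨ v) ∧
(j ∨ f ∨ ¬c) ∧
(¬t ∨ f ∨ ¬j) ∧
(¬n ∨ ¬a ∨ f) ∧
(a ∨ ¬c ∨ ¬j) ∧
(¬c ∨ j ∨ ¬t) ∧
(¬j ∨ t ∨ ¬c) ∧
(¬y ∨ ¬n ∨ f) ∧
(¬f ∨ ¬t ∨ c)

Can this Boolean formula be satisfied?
No

No, the formula is not satisfiable.

No assignment of truth values to the variables can make all 48 clauses true simultaneously.

The formula is UNSAT (unsatisfiable).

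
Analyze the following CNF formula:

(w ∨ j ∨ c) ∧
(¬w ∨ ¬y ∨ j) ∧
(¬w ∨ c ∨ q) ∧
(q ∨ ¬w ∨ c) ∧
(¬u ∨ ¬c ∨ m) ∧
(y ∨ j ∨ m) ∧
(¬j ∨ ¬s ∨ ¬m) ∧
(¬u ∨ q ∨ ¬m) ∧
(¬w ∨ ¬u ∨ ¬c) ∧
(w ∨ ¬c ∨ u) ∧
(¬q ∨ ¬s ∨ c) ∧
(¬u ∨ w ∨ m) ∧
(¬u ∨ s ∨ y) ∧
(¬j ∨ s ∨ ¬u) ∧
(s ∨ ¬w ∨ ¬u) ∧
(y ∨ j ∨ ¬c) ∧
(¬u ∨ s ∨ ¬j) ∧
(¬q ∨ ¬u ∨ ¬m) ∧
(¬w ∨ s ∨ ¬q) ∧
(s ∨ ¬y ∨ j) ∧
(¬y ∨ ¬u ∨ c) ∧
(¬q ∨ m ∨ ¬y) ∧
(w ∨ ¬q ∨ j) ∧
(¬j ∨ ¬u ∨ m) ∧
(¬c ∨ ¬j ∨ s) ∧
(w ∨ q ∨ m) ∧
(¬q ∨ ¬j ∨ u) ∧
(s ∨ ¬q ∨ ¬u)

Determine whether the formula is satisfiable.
Yes

Yes, the formula is satisfiable.

One satisfying assignment is: q=False, m=False, u=False, y=True, s=True, j=True, w=True, c=True

Verification: With this assignment, all 28 clauses evaluate to true.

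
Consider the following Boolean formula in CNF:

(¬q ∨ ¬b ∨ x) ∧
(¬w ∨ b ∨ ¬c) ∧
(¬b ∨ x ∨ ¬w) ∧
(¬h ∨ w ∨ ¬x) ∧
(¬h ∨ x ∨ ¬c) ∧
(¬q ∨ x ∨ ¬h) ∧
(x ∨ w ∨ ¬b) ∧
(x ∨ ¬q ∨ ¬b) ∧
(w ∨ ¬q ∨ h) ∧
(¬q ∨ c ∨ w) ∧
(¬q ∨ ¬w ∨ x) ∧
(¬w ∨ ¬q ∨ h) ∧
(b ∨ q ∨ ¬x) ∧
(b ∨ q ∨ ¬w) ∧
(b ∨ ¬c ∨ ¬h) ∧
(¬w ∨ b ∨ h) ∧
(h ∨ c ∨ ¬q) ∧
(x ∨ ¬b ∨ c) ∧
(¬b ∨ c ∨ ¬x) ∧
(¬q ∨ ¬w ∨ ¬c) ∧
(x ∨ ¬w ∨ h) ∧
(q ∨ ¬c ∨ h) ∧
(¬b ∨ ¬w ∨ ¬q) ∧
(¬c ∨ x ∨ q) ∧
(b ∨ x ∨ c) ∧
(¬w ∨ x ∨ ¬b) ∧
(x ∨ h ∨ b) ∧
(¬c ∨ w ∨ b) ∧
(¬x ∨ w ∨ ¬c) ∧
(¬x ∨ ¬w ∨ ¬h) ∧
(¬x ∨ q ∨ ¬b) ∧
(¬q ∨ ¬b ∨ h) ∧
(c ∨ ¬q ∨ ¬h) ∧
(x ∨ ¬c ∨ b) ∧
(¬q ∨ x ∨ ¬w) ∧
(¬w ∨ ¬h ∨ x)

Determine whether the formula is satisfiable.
No

No, the formula is not satisfiable.

No assignment of truth values to the variables can make all 36 clauses true simultaneously.

The formula is UNSAT (unsatisfiable).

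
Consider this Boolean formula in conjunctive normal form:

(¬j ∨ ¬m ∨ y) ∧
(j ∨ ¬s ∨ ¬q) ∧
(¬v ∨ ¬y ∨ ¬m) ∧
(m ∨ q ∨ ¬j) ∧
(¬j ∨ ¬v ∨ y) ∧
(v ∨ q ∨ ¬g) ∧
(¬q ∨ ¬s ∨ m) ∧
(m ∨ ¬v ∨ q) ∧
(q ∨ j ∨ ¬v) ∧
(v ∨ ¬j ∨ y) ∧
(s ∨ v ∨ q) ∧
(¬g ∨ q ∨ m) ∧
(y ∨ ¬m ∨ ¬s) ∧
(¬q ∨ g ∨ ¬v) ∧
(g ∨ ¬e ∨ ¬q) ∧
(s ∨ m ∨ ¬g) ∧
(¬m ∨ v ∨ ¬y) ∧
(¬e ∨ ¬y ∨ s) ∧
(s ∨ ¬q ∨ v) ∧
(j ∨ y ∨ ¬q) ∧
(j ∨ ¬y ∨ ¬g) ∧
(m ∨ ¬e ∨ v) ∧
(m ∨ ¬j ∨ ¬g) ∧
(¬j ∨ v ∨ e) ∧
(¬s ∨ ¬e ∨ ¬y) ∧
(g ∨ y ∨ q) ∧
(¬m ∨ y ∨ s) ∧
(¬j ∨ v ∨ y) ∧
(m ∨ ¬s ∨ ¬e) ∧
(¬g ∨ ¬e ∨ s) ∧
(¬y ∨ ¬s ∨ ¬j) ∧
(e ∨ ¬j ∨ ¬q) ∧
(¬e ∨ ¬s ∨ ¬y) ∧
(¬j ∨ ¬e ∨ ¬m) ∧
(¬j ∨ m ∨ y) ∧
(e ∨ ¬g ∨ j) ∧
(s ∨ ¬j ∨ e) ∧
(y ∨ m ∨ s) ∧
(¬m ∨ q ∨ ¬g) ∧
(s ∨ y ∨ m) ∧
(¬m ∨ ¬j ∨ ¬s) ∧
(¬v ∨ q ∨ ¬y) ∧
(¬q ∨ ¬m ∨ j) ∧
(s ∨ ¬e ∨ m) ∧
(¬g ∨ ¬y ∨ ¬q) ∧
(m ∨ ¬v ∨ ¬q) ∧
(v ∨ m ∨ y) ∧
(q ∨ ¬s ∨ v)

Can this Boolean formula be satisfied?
No

No, the formula is not satisfiable.

No assignment of truth values to the variables can make all 48 clauses true simultaneously.

The formula is UNSAT (unsatisfiable).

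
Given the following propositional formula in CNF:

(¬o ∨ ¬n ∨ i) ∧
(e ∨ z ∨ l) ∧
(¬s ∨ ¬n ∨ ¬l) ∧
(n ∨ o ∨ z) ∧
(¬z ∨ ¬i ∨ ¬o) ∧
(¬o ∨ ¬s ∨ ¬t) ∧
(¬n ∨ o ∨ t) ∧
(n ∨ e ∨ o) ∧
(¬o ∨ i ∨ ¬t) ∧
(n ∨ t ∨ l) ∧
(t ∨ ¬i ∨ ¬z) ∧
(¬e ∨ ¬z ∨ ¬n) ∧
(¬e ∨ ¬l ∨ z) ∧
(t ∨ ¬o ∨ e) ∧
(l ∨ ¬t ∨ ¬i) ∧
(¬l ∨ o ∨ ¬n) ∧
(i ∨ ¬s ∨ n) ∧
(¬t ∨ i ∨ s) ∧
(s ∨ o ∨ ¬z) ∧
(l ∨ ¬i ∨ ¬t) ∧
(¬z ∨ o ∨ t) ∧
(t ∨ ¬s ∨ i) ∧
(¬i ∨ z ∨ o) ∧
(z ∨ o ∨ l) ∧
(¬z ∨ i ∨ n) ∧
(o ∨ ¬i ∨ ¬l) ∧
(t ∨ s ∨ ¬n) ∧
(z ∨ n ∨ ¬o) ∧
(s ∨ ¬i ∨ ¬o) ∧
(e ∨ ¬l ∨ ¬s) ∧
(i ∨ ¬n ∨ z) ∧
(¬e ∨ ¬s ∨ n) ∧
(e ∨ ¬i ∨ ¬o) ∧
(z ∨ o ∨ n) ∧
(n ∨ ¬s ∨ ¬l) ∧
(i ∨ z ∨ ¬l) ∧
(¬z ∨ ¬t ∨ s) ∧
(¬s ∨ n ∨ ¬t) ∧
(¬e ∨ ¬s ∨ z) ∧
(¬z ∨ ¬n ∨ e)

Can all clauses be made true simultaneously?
No

No, the formula is not satisfiable.

No assignment of truth values to the variables can make all 40 clauses true simultaneously.

The formula is UNSAT (unsatisfiable).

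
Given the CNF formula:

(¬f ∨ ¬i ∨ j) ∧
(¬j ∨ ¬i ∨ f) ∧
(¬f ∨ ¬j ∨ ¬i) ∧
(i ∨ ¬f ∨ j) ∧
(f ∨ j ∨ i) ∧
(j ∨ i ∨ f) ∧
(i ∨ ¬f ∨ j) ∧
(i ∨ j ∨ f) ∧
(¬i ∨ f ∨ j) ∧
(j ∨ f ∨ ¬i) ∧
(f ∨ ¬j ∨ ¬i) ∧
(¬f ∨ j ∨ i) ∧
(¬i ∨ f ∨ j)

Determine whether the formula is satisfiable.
Yes

Yes, the formula is satisfiable.

One satisfying assignment is: j=True, i=False, f=False

Verification: With this assignment, all 13 clauses evaluate to true.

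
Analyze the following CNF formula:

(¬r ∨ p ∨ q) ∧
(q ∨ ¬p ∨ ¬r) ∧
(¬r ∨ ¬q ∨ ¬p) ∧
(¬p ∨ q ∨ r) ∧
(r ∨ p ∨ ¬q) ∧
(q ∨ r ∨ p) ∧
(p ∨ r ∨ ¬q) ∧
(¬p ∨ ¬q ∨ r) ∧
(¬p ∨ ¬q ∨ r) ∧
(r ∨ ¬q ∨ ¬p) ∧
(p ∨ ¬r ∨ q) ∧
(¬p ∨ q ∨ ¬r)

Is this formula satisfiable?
Yes

Yes, the formula is satisfiable.

One satisfying assignment is: q=True, p=False, r=True

Verification: With this assignment, all 12 clauses evaluate to true.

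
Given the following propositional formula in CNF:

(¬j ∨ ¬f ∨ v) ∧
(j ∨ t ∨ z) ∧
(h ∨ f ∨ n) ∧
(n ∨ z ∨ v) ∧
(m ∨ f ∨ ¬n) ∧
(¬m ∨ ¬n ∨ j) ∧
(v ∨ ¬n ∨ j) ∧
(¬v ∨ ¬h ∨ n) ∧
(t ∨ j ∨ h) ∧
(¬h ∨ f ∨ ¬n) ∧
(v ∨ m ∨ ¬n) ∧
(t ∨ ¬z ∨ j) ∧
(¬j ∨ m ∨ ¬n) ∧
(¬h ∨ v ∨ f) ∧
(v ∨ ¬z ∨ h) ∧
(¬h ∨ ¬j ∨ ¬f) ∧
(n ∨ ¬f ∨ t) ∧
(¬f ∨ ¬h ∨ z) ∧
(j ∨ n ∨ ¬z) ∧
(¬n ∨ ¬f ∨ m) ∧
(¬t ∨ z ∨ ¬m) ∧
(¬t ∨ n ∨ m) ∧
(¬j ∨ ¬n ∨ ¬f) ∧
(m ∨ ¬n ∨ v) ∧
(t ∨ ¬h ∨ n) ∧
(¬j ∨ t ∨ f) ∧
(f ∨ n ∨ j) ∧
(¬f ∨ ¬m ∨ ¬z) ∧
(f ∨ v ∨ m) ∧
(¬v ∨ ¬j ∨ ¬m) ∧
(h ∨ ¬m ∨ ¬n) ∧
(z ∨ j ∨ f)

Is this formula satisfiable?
No

No, the formula is not satisfiable.

No assignment of truth values to the variables can make all 32 clauses true simultaneously.

The formula is UNSAT (unsatisfiable).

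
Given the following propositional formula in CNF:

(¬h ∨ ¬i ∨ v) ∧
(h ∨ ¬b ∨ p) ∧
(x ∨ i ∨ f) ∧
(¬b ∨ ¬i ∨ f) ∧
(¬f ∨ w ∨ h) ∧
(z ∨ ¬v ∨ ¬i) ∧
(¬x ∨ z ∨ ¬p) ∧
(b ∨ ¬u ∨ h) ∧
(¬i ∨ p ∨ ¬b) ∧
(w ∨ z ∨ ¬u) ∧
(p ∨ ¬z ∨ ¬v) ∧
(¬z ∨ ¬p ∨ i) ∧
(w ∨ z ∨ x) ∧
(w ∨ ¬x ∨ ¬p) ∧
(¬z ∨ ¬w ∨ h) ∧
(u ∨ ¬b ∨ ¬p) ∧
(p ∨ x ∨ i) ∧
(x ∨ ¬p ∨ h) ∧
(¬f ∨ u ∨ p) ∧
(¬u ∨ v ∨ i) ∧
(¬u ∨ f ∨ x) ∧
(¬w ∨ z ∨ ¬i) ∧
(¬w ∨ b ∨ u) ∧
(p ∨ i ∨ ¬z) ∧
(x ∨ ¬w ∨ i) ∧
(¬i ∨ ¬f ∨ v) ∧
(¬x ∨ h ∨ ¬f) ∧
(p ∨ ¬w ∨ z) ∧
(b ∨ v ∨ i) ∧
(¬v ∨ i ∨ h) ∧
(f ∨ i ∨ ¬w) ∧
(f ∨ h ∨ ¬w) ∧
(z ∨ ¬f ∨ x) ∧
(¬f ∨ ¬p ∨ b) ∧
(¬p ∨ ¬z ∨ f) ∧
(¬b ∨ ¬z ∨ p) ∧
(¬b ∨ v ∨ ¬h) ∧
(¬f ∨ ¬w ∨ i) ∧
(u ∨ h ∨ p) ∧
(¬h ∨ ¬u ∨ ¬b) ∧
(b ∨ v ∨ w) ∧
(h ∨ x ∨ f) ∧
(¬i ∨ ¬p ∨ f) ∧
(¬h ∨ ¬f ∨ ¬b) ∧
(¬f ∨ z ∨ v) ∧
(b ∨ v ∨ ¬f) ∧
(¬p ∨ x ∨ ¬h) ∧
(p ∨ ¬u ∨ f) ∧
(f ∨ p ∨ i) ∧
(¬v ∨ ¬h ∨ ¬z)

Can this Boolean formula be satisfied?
No

No, the formula is not satisfiable.

No assignment of truth values to the variables can make all 50 clauses true simultaneously.

The formula is UNSAT (unsatisfiable).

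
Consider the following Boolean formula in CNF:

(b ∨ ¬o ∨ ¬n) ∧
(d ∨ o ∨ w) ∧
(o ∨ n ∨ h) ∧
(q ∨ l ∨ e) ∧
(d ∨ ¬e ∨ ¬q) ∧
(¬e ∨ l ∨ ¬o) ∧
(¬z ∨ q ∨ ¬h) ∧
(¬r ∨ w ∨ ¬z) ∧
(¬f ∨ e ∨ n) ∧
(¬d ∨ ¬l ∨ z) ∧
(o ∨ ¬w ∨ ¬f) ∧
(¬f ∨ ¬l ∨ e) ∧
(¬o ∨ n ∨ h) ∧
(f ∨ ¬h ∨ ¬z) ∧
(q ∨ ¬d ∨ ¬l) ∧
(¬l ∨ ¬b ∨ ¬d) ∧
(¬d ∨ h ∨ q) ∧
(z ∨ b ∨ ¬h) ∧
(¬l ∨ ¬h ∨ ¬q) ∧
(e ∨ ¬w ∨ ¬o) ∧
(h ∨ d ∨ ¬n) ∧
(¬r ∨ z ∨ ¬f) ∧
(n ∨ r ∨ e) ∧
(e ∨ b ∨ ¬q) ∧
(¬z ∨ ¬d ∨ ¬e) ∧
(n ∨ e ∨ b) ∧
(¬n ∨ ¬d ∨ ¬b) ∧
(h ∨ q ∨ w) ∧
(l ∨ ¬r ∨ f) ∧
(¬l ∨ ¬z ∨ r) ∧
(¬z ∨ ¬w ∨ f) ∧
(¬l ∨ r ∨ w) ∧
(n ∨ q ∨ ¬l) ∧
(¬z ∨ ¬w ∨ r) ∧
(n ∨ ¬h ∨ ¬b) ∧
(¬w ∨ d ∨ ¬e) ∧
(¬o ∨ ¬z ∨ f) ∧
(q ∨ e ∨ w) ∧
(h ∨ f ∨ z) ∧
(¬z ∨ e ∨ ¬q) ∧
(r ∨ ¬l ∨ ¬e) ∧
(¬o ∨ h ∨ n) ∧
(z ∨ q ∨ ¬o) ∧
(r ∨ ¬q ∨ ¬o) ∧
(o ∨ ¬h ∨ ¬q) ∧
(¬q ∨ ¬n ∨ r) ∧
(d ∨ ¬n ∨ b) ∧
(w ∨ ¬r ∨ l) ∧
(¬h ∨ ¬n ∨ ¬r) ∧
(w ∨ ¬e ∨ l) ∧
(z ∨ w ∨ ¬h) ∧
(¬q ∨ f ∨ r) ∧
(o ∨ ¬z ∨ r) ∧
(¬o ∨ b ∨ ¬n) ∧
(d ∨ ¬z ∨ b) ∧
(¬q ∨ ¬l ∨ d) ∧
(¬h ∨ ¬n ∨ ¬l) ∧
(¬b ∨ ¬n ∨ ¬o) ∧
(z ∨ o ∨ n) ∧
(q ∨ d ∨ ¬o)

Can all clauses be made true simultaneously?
No

No, the formula is not satisfiable.

No assignment of truth values to the variables can make all 60 clauses true simultaneously.

The formula is UNSAT (unsatisfiable).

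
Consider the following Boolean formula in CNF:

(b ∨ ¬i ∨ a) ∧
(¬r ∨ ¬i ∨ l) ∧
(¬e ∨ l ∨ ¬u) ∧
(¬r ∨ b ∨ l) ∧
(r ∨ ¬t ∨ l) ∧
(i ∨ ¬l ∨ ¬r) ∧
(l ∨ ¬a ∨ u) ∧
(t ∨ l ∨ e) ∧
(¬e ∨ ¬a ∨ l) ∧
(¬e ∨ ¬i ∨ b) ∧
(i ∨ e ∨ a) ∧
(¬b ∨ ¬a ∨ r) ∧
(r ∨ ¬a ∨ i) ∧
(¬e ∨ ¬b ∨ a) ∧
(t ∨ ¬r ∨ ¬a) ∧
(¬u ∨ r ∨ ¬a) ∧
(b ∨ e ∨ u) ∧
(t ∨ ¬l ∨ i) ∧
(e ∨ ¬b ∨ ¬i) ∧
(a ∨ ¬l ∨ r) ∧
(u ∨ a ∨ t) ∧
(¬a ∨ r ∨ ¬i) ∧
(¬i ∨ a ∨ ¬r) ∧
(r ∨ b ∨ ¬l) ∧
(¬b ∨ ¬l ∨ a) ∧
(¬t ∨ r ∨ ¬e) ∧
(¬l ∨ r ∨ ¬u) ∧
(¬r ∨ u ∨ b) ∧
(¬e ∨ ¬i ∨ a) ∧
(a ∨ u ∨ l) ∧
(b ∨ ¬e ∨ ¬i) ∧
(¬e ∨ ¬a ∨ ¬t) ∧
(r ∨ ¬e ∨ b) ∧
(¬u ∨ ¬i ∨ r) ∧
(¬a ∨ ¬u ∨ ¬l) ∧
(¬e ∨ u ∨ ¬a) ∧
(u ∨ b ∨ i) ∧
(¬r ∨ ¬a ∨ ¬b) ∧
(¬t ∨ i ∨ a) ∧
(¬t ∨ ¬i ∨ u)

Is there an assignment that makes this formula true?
No

No, the formula is not satisfiable.

No assignment of truth values to the variables can make all 40 clauses true simultaneously.

The formula is UNSAT (unsatisfiable).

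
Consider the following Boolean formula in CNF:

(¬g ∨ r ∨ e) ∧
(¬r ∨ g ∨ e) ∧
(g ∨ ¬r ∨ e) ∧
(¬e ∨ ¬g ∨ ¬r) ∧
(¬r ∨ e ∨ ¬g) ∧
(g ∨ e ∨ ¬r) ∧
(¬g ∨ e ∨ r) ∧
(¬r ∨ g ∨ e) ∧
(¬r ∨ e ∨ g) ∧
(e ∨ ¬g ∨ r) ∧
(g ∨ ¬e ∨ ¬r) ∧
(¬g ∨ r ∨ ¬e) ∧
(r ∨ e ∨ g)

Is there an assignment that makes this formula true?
Yes

Yes, the formula is satisfiable.

One satisfying assignment is: e=True, r=False, g=False

Verification: With this assignment, all 13 clauses evaluate to true.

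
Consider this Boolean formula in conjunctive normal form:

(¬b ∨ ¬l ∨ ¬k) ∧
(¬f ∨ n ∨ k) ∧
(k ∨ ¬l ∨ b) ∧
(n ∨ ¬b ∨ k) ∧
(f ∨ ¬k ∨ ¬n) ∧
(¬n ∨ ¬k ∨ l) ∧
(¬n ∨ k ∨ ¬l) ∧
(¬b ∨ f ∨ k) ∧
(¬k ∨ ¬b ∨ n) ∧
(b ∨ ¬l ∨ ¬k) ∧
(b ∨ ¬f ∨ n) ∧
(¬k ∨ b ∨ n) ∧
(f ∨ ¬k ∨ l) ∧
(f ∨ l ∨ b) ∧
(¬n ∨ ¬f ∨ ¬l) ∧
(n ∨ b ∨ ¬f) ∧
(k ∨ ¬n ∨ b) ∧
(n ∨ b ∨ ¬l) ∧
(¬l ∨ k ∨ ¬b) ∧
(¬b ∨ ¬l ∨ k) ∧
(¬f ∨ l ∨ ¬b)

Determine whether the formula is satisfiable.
No

No, the formula is not satisfiable.

No assignment of truth values to the variables can make all 21 clauses true simultaneously.

The formula is UNSAT (unsatisfiable).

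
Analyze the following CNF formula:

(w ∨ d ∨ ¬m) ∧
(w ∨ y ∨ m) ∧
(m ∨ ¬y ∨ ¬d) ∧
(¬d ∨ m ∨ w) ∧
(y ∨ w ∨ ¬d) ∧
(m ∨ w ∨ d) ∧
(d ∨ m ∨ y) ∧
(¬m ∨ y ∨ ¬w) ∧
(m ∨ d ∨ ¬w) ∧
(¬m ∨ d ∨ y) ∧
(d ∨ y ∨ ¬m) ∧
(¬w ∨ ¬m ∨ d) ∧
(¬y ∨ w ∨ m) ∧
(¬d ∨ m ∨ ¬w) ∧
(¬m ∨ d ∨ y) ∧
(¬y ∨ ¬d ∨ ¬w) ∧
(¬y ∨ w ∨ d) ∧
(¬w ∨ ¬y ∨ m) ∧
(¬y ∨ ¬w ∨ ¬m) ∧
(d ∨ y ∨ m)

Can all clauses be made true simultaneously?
Yes

Yes, the formula is satisfiable.

One satisfying assignment is: d=True, m=True, y=True, w=False

Verification: With this assignment, all 20 clauses evaluate to true.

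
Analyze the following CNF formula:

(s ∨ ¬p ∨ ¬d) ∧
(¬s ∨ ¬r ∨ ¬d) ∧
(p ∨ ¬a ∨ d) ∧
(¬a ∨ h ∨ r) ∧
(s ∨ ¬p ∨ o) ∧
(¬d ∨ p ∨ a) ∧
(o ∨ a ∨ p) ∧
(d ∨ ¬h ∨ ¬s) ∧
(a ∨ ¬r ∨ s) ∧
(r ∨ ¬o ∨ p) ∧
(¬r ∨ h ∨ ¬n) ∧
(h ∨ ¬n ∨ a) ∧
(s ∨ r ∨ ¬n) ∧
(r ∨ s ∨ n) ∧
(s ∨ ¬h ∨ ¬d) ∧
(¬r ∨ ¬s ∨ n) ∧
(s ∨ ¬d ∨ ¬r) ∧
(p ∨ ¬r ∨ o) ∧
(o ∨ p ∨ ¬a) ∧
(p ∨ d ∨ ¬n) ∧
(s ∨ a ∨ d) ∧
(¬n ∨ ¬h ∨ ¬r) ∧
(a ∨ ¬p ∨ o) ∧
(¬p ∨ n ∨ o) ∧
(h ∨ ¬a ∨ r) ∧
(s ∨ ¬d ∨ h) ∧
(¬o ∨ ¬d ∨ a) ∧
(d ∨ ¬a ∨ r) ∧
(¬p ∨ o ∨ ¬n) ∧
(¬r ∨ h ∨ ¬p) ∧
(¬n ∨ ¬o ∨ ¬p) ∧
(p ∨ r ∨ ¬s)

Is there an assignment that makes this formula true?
Yes

Yes, the formula is satisfiable.

One satisfying assignment is: h=False, r=False, s=True, n=False, p=True, d=False, a=False, o=True

Verification: With this assignment, all 32 clauses evaluate to true.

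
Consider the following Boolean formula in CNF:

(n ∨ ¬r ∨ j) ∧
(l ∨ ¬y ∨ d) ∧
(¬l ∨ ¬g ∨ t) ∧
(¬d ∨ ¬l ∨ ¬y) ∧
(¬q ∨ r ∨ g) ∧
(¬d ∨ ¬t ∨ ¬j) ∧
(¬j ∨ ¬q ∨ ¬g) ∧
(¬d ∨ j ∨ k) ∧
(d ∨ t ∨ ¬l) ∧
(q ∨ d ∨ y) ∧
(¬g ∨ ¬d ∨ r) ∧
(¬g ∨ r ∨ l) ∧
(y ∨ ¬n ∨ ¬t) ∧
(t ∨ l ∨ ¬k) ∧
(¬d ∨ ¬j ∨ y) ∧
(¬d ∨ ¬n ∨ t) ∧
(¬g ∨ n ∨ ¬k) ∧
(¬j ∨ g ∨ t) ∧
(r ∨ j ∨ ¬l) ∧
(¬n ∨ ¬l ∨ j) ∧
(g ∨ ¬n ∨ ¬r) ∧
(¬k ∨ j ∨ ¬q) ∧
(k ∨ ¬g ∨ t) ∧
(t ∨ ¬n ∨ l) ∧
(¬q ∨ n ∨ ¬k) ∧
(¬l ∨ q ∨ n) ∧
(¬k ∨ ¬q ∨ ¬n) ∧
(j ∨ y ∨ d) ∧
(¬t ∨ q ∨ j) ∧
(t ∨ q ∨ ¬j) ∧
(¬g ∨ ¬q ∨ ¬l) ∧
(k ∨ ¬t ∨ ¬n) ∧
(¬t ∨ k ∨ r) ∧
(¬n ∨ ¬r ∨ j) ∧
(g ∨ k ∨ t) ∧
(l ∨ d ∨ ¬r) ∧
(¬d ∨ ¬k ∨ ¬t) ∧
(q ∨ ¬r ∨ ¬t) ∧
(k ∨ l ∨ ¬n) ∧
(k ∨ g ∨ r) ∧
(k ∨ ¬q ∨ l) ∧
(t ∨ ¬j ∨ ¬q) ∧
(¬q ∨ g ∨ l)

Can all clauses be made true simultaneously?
Yes

Yes, the formula is satisfiable.

One satisfying assignment is: d=False, l=True, r=True, k=False, j=True, g=False, n=False, y=True, t=True, q=True

Verification: With this assignment, all 43 clauses evaluate to true.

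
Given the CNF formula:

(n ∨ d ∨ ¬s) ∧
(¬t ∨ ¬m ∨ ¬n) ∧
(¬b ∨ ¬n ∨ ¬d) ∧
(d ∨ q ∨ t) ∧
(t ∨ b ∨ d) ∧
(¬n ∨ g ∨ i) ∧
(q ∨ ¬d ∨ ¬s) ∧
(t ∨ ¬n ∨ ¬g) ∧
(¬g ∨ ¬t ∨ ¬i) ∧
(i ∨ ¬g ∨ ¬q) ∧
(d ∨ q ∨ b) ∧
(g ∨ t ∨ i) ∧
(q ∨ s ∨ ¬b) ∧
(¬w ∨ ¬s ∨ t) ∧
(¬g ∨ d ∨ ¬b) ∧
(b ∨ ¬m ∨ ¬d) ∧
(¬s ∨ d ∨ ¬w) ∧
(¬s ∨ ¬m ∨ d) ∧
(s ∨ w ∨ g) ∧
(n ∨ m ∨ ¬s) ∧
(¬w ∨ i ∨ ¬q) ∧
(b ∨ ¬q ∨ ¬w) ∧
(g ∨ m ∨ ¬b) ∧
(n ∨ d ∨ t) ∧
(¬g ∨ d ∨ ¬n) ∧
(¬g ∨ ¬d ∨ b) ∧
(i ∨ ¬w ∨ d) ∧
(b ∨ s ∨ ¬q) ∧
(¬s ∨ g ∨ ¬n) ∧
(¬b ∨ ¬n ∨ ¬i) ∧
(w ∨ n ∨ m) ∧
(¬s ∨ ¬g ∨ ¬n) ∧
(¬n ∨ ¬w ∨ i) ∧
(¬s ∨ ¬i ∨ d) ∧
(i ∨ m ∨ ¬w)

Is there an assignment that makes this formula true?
Yes

Yes, the formula is satisfiable.

One satisfying assignment is: i=False, b=True, m=True, s=True, w=False, t=True, n=False, d=True, q=True, g=False

Verification: With this assignment, all 35 clauses evaluate to true.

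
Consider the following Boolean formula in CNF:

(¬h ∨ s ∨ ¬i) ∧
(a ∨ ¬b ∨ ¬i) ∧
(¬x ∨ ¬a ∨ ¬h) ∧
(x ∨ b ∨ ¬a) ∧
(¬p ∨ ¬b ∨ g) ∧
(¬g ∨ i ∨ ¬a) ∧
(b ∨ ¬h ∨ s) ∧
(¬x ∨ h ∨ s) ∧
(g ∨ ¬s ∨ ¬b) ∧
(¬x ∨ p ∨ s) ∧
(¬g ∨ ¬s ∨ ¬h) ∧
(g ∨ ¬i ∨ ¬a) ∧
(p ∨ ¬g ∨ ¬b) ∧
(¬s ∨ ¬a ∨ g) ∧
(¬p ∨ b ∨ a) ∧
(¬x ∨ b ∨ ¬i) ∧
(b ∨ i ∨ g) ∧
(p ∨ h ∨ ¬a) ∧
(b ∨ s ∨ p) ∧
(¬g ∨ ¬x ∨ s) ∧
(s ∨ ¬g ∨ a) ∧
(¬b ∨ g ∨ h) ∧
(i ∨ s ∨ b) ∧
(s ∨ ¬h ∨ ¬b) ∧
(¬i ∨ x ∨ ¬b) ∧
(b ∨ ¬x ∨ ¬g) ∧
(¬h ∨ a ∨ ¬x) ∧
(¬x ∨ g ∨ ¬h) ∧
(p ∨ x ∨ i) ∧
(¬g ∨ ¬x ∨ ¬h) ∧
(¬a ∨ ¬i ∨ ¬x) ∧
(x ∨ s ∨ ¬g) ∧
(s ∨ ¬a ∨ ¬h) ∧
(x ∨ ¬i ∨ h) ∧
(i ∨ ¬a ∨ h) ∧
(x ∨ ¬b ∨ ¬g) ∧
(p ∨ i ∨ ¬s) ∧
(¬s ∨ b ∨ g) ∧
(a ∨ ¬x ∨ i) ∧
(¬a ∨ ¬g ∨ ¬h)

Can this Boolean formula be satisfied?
No

No, the formula is not satisfiable.

No assignment of truth values to the variables can make all 40 clauses true simultaneously.

The formula is UNSAT (unsatisfiable).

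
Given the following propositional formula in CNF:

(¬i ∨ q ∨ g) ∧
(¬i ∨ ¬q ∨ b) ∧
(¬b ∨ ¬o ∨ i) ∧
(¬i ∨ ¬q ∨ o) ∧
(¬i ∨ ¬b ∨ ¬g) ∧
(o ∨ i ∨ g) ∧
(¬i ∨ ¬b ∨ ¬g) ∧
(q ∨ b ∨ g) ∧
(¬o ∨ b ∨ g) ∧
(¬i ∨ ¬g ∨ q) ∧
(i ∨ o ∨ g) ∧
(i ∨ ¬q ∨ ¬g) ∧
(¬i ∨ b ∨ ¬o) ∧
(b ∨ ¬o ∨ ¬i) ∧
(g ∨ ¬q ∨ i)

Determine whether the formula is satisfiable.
Yes

Yes, the formula is satisfiable.

One satisfying assignment is: q=False, i=False, g=True, b=False, o=False

Verification: With this assignment, all 15 clauses evaluate to true.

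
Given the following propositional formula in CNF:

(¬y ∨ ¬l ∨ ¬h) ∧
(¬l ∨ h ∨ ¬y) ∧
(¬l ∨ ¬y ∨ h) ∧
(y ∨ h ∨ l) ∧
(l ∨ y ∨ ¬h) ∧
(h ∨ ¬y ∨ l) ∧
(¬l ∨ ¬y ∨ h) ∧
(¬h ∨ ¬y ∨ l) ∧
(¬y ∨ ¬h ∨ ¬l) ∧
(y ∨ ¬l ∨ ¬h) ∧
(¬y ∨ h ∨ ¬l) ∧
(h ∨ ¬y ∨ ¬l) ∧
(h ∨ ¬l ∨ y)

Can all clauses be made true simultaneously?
No

No, the formula is not satisfiable.

No assignment of truth values to the variables can make all 13 clauses true simultaneously.

The formula is UNSAT (unsatisfiable).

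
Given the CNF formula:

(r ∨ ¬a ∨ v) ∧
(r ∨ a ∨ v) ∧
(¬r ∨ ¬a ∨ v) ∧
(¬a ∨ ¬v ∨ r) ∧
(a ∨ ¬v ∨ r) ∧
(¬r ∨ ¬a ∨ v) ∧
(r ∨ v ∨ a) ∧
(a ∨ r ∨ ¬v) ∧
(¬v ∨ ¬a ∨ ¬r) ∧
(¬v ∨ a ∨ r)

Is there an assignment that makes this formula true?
Yes

Yes, the formula is satisfiable.

One satisfying assignment is: a=False, r=True, v=False

Verification: With this assignment, all 10 clauses evaluate to true.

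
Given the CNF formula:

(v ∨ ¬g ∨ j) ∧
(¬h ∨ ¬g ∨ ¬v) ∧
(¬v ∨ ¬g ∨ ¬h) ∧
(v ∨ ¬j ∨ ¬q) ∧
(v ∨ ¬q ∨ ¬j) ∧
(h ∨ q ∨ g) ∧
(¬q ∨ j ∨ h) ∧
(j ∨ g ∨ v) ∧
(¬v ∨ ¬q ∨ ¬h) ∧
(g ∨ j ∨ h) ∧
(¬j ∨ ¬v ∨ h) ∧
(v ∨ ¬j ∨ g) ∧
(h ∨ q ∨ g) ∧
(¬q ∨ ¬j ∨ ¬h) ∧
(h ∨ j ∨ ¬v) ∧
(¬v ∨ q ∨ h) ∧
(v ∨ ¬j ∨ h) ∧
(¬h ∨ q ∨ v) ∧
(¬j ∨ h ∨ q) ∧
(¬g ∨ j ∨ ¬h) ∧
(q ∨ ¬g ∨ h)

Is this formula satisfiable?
Yes

Yes, the formula is satisfiable.

One satisfying assignment is: q=False, h=True, g=False, j=False, v=True

Verification: With this assignment, all 21 clauses evaluate to true.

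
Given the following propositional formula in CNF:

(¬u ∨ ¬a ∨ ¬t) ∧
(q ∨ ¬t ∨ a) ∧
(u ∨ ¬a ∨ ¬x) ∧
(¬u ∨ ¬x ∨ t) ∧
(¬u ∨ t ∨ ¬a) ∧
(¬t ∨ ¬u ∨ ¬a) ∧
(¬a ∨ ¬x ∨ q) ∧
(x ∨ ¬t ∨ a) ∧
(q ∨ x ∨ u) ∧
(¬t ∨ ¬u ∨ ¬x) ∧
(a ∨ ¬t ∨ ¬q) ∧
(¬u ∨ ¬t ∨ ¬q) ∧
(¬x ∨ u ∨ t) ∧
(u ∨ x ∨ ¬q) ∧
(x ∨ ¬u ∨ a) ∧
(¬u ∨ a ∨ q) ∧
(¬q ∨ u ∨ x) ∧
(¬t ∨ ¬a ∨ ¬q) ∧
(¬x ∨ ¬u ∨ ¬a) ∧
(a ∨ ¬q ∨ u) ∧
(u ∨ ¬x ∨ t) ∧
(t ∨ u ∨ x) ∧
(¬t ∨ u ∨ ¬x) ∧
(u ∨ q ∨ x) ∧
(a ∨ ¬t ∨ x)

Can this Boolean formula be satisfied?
No

No, the formula is not satisfiable.

No assignment of truth values to the variables can make all 25 clauses true simultaneously.

The formula is UNSAT (unsatisfiable).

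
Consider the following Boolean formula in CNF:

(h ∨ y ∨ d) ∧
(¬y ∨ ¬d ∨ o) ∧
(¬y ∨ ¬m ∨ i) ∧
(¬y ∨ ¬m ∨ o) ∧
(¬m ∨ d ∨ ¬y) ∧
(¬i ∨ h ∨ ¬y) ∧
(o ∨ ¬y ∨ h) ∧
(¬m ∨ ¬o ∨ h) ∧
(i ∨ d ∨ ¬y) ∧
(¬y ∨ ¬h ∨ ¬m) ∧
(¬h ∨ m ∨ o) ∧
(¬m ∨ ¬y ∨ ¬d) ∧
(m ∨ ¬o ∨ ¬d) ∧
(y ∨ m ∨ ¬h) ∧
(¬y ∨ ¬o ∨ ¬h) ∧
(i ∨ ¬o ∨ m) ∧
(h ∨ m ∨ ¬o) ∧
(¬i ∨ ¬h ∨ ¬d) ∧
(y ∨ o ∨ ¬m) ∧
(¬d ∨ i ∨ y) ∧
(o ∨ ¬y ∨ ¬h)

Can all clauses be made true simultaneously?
Yes

Yes, the formula is satisfiable.

One satisfying assignment is: y=False, d=False, h=True, i=False, m=True, o=True

Verification: With this assignment, all 21 clauses evaluate to true.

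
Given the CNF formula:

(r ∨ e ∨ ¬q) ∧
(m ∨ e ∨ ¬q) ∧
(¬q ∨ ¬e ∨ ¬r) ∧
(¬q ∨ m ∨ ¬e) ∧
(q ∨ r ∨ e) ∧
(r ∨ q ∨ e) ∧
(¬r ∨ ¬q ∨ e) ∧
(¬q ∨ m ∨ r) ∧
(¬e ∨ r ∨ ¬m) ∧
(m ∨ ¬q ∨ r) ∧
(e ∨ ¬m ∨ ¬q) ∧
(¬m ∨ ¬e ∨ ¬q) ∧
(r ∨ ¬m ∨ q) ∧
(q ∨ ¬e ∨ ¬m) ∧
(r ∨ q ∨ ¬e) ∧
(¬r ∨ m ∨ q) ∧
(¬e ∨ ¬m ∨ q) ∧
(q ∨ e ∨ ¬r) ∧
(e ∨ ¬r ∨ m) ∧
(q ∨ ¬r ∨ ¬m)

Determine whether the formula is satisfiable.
No

No, the formula is not satisfiable.

No assignment of truth values to the variables can make all 20 clauses true simultaneously.

The formula is UNSAT (unsatisfiable).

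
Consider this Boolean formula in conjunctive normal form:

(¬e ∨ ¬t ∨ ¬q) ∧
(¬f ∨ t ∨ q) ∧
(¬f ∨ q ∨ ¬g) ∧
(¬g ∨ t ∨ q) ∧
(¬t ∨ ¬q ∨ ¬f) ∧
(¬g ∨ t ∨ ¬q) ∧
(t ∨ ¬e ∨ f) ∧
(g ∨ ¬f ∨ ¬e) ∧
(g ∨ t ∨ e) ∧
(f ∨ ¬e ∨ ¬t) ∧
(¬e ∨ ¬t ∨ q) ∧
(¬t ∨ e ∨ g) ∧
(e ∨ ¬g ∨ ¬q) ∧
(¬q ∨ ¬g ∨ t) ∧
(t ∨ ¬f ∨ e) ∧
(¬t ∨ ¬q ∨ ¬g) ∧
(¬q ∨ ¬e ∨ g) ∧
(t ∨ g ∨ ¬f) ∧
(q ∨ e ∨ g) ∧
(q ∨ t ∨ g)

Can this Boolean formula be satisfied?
Yes

Yes, the formula is satisfiable.

One satisfying assignment is: t=True, q=False, f=False, e=False, g=True

Verification: With this assignment, all 20 clauses evaluate to true.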